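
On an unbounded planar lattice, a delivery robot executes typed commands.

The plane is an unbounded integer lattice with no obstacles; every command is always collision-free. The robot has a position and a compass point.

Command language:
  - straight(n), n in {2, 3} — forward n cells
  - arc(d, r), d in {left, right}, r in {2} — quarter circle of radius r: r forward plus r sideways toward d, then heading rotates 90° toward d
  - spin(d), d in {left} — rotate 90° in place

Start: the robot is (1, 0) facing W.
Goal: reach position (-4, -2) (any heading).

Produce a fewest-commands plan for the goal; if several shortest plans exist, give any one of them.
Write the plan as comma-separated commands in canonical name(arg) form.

t0: (1, 0) facing W
1. straight(3) → (-2, 0) facing W
2. arc(left, 2) → (-4, -2) facing S
nothing shorter than 2 reaches the goal.

straight(3), arc(left, 2)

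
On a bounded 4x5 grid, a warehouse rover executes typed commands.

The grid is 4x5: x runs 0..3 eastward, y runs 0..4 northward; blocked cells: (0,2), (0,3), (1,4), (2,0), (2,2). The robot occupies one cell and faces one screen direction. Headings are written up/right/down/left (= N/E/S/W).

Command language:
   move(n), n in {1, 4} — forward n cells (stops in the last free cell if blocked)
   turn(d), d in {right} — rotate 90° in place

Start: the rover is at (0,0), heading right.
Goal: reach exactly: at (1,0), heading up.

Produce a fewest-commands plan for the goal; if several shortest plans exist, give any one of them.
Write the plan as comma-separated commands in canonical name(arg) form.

move(1), turn(right), turn(right), turn(right)

initial: at (0,0), heading right
1. move(1) → at (1,0), heading right
2. turn(right) → at (1,0), heading down
3. turn(right) → at (1,0), heading left
4. turn(right) → at (1,0), heading up
no 3-step plan works, so 4 is optimal.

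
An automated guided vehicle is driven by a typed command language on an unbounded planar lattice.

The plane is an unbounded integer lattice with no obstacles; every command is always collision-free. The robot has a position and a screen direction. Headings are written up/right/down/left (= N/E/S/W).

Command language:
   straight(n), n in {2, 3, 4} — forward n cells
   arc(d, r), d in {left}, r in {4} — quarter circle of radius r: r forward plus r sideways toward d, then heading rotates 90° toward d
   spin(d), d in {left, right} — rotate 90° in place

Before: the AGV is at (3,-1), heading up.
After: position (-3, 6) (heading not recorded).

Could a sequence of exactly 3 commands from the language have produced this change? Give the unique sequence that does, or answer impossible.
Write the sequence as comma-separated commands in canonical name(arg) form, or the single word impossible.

key: running straight(2) before straight(3) would end elsewhere — order is forced
begin: at (3,-1), heading up
step 1 (straight(3)): at (3,2), heading up
step 2 (arc(left, 4)): at (-1,6), heading left
step 3 (straight(2)): at (-3,6), heading left
no other 3-command option fits: unique.

straight(3), arc(left, 4), straight(2)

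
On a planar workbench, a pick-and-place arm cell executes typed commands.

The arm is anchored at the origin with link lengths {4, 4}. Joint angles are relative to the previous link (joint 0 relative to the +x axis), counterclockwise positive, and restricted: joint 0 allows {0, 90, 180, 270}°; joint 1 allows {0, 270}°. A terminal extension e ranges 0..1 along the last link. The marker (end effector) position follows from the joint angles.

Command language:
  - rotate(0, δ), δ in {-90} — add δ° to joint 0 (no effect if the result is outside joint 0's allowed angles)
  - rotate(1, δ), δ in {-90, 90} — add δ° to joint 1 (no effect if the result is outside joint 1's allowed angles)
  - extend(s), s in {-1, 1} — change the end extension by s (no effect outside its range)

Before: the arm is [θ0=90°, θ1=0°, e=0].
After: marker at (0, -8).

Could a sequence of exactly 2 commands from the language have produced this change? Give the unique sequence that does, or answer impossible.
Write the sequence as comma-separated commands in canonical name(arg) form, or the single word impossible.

rotate(0, -90), rotate(0, -90)

initial: [θ0=90°, θ1=0°, e=0]
t=1 rotate(0, -90) ⇒ [θ0=0°, θ1=0°, e=0]
t=2 rotate(0, -90) ⇒ [θ0=270°, θ1=0°, e=0]
no rival 2-sequence matches.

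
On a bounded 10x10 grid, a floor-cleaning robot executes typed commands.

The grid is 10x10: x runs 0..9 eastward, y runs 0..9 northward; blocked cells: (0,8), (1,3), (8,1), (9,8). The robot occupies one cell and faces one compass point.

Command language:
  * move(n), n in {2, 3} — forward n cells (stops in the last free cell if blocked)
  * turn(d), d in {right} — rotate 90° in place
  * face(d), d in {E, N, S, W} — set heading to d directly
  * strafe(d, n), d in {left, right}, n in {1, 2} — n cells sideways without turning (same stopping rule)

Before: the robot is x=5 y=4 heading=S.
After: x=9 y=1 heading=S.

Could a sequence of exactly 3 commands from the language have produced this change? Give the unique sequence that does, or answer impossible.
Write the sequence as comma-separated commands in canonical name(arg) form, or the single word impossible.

strafe(left, 2), strafe(left, 2), move(3)

key: still facing S at the end — nothing in the sequence rotates
t0: x=5 y=4 heading=S
step 1 (strafe(left, 2)): x=7 y=4 heading=S
step 2 (strafe(left, 2)): x=9 y=4 heading=S
step 3 (move(3)): x=9 y=1 heading=S
no rival 3-sequence matches.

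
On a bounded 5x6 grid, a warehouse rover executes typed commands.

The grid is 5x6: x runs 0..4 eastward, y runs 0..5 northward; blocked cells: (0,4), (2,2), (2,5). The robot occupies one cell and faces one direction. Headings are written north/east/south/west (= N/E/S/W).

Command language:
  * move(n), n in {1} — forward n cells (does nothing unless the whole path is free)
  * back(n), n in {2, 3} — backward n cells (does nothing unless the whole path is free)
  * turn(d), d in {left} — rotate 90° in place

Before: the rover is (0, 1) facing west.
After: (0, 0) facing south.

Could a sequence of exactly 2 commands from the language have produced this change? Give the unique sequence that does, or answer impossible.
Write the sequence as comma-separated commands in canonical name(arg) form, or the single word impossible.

turn(left), move(1)

key: order matters: swapping turn(left) and move(1) lands elsewhere
start: (0, 1) facing west
step 1 (turn(left)): (0, 1) facing south
step 2 (move(1)): (0, 0) facing south
uniquely the one of 16 2-step routes that fits.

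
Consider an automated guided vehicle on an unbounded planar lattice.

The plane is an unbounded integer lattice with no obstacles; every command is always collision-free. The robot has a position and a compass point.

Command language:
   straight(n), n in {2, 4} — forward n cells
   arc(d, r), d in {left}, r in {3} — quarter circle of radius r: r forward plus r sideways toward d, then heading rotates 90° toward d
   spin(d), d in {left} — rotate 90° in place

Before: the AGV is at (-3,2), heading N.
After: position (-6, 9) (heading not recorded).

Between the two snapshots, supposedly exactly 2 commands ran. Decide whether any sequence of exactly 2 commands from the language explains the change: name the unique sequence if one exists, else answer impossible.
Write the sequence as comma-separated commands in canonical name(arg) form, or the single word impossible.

key: running arc(left, 3) before straight(4) would end elsewhere — order is forced
begin: at (-3,2), heading N
step 1 (straight(4)): at (-3,6), heading N
step 2 (arc(left, 3)): at (-6,9), heading W
no rival 2-sequence matches.

straight(4), arc(left, 3)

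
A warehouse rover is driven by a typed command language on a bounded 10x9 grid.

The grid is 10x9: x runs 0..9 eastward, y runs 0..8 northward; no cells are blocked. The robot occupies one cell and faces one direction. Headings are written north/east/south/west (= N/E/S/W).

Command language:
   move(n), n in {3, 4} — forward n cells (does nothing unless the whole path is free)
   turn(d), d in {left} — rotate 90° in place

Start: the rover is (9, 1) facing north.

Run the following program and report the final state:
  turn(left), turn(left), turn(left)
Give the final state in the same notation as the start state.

(9, 1) facing east

from: (9, 1) facing north
1. turn(left) → (9, 1) facing west
2. turn(left) → (9, 1) facing south
3. turn(left) → (9, 1) facing east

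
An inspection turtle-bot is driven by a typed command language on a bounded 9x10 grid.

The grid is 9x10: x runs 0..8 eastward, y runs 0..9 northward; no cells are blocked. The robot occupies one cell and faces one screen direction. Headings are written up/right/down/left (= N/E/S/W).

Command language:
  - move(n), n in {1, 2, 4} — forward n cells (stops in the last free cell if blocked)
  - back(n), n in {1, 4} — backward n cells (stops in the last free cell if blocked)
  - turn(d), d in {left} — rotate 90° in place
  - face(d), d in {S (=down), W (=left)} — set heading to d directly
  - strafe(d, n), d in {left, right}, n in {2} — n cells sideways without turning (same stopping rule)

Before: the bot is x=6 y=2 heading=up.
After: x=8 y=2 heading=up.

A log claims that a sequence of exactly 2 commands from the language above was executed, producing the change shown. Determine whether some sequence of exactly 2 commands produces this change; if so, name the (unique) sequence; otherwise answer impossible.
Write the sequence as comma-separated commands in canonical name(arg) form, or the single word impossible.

strafe(right, 2), strafe(right, 2)

key: the second strafe(right, 2) runs into the grid edge before its full distance
initial: x=6 y=2 heading=up
t=1 strafe(right, 2) ⇒ x=8 y=2 heading=up
t=2 strafe(right, 2) ⇒ x=8 y=2 heading=up
no other 2-command option fits: unique.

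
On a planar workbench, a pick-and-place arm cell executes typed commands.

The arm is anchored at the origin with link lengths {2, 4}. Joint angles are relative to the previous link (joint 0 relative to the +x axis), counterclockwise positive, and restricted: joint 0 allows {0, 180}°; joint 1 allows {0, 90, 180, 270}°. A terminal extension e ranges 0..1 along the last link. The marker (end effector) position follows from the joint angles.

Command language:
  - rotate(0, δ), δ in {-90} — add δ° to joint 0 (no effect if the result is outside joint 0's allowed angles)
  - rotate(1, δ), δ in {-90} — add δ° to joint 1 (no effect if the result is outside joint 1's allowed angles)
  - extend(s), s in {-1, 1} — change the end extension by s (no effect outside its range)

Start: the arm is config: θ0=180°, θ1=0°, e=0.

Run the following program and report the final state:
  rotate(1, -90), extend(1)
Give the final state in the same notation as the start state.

config: θ0=180°, θ1=270°, e=1

begin: config: θ0=180°, θ1=0°, e=0
t=1 rotate(1, -90) ⇒ config: θ0=180°, θ1=270°, e=0
t=2 extend(1) ⇒ config: θ0=180°, θ1=270°, e=1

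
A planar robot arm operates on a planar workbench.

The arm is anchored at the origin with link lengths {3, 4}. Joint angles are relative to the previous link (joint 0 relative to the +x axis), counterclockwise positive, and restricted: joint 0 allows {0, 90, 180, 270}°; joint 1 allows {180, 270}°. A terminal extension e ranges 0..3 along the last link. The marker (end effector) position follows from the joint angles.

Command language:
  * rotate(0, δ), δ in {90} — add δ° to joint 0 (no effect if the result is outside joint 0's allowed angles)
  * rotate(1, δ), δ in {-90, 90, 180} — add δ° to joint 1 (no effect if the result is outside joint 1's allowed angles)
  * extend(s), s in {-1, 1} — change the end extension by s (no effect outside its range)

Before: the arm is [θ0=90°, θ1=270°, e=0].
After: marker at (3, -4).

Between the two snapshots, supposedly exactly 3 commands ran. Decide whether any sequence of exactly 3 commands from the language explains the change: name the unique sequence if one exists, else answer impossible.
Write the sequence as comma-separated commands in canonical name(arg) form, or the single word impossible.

from: [θ0=90°, θ1=270°, e=0]
step 1 (rotate(0, 90)): [θ0=180°, θ1=270°, e=0]
step 2 (rotate(0, 90)): [θ0=270°, θ1=270°, e=0]
step 3 (rotate(0, 90)): [θ0=0°, θ1=270°, e=0]
all 216 alternatives checked — unique.

rotate(0, 90), rotate(0, 90), rotate(0, 90)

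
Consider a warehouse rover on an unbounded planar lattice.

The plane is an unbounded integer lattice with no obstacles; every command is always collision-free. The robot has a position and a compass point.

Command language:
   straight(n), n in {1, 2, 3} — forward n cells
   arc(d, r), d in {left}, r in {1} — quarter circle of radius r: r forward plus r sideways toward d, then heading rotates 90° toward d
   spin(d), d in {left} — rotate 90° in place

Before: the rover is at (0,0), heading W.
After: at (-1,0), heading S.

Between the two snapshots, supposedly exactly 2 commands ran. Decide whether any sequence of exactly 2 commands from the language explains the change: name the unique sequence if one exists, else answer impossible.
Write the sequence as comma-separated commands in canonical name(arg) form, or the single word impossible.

straight(1), spin(left)

key: cell and facing (now S) both changed — the 2 commands mix motion and turning
initial: at (0,0), heading W
1. straight(1) → at (-1,0), heading W
2. spin(left) → at (-1,0), heading S
no other 2-command option fits: unique.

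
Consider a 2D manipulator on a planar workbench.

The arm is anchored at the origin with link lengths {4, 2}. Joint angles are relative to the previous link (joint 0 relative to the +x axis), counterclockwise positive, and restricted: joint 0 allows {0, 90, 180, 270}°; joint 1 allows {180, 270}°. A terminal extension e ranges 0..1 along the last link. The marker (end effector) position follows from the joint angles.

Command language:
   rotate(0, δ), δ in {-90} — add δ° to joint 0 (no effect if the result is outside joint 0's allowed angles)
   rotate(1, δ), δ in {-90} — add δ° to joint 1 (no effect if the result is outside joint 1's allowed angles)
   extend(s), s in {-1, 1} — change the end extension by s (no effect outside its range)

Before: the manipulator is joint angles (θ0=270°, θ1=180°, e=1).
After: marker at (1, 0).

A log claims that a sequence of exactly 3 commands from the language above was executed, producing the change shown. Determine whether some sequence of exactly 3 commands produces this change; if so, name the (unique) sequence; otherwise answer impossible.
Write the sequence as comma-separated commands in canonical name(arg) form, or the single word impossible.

rotate(0, -90), rotate(0, -90), rotate(0, -90)

initial: joint angles (θ0=270°, θ1=180°, e=1)
1. rotate(0, -90) → joint angles (θ0=180°, θ1=180°, e=1)
2. rotate(0, -90) → joint angles (θ0=90°, θ1=180°, e=1)
3. rotate(0, -90) → joint angles (θ0=0°, θ1=180°, e=1)
no other 3-command option fits: unique.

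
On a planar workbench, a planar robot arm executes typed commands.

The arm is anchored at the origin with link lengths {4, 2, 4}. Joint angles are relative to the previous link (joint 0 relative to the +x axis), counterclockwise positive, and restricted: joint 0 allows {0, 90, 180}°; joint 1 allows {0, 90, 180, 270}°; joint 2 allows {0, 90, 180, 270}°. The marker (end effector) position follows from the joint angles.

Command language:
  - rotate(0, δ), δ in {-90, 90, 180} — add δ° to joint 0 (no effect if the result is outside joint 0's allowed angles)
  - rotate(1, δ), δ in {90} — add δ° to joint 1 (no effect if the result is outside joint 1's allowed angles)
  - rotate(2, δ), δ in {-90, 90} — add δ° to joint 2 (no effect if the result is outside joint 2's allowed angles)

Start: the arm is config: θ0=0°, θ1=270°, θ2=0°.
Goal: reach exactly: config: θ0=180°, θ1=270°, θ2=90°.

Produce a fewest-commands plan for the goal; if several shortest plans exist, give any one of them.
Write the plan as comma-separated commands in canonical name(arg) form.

t0: config: θ0=0°, θ1=270°, θ2=0°
[1] after rotate(0, 180): config: θ0=180°, θ1=270°, θ2=0°
[2] after rotate(2, 90): config: θ0=180°, θ1=270°, θ2=90°
no 1-step plan works, so 2 is optimal.

rotate(0, 180), rotate(2, 90)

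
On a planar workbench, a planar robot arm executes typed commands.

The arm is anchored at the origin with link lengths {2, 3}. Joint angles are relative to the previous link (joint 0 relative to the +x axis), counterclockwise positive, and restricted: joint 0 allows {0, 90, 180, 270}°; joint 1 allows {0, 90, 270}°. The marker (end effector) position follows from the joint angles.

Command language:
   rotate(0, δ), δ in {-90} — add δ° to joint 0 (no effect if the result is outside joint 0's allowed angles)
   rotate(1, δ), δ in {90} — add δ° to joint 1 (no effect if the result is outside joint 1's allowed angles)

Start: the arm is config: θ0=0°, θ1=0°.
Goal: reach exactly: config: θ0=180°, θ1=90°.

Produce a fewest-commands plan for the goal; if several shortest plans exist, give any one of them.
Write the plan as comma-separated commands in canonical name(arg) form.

rotate(0, -90), rotate(0, -90), rotate(1, 90)

from: config: θ0=0°, θ1=0°
step 1 (rotate(0, -90)): config: θ0=270°, θ1=0°
step 2 (rotate(0, -90)): config: θ0=180°, θ1=0°
step 3 (rotate(1, 90)): config: θ0=180°, θ1=90°
nothing shorter than 3 reaches the goal.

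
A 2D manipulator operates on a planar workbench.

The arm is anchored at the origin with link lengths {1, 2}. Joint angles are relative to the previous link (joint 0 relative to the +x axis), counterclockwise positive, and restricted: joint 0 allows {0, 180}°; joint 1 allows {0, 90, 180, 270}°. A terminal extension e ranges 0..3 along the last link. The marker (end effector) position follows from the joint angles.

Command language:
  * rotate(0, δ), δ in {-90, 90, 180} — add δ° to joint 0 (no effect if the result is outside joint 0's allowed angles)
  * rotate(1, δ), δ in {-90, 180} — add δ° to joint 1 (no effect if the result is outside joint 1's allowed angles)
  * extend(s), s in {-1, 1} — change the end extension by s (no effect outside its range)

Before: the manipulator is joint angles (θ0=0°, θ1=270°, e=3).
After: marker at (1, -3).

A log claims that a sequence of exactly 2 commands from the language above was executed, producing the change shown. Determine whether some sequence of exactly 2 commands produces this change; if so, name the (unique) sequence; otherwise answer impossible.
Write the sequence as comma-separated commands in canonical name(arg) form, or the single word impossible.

initial: joint angles (θ0=0°, θ1=270°, e=3)
t=1 extend(-1) ⇒ joint angles (θ0=0°, θ1=270°, e=2)
t=2 extend(-1) ⇒ joint angles (θ0=0°, θ1=270°, e=1)
all 49 alternatives checked — unique.

extend(-1), extend(-1)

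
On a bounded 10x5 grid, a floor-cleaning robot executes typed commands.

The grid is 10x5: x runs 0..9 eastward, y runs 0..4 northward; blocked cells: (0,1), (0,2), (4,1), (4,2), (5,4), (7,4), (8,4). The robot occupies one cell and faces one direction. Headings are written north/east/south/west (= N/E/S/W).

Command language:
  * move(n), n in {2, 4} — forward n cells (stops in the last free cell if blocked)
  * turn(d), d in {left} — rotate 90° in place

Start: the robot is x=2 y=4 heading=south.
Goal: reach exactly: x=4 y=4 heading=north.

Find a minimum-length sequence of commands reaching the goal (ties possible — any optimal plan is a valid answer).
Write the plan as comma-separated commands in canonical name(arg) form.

turn(left), move(4), turn(left)

initial: x=2 y=4 heading=south
1. turn(left) → x=2 y=4 heading=east
2. move(4) → x=4 y=4 heading=east
3. turn(left) → x=4 y=4 heading=north
nothing shorter than 3 reaches the goal.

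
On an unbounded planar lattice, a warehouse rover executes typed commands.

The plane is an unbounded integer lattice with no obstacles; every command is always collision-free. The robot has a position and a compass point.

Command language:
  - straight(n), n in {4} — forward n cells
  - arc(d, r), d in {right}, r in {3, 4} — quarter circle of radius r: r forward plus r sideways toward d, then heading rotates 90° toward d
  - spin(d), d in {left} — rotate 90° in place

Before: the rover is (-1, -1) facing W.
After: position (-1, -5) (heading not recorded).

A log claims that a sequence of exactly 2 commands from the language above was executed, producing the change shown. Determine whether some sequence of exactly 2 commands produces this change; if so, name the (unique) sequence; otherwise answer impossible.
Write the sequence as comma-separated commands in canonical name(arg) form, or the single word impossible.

key: running straight(4) before spin(left) would end elsewhere — order is forced
t0: (-1, -1) facing W
1. spin(left) → (-1, -1) facing S
2. straight(4) → (-1, -5) facing S
all 16 alternatives checked — unique.

spin(left), straight(4)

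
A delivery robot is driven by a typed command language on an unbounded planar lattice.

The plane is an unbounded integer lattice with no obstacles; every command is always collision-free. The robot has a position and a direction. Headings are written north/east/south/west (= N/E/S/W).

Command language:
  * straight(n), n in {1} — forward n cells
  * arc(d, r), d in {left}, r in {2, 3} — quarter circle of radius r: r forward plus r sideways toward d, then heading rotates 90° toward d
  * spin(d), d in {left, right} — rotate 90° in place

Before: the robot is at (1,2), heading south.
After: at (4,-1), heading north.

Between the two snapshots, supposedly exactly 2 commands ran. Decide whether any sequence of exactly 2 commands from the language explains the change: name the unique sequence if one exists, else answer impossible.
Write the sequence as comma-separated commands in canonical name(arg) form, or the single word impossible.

key: cell and facing (now N) both changed — the 2 commands mix motion and turning
start: at (1,2), heading south
step 1 (arc(left, 3)): at (4,-1), heading east
step 2 (spin(left)): at (4,-1), heading north
uniquely the one of 25 2-step routes that fits.

arc(left, 3), spin(left)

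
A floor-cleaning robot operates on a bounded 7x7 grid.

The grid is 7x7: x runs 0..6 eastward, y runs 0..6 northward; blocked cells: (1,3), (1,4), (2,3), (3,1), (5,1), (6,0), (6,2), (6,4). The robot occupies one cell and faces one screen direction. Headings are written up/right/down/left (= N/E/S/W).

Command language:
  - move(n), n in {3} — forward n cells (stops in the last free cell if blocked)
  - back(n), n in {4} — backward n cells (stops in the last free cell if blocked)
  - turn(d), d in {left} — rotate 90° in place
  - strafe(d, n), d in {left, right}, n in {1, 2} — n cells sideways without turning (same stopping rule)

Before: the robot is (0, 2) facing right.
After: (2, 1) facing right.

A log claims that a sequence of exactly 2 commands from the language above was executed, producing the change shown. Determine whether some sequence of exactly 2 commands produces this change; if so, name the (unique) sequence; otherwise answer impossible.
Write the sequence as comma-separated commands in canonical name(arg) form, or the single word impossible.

key: order matters: swapping strafe(right, 1) and move(3) lands elsewhere
from: (0, 2) facing right
step 1 (strafe(right, 1)): (0, 1) facing right
step 2 (move(3)): (2, 1) facing right
no other 2-command option fits: unique.

strafe(right, 1), move(3)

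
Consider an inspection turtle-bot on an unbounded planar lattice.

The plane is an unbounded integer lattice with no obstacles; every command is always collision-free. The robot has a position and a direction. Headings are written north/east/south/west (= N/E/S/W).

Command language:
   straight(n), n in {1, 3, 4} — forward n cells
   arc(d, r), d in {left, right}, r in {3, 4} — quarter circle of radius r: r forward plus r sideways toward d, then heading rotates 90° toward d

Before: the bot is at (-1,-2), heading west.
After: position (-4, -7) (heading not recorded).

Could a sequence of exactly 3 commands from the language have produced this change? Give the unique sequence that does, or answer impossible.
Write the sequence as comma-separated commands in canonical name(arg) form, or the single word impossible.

key: order matters: swapping arc(left, 3) and straight(1) lands elsewhere
t0: at (-1,-2), heading west
1. arc(left, 3) → at (-4,-5), heading south
2. straight(1) → at (-4,-6), heading south
3. straight(1) → at (-4,-7), heading south
uniquely the one of 343 3-step routes that fits.

arc(left, 3), straight(1), straight(1)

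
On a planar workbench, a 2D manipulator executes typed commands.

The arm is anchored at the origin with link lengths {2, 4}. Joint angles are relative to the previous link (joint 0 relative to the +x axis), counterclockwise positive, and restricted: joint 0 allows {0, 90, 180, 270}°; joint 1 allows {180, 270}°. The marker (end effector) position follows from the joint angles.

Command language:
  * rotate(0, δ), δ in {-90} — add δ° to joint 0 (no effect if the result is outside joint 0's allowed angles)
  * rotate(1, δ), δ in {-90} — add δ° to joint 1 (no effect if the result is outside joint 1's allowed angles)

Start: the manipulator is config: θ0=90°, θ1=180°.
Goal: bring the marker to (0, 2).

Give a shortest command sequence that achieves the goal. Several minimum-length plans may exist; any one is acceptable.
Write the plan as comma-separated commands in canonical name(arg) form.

rotate(0, -90), rotate(0, -90)

start: config: θ0=90°, θ1=180°
1. rotate(0, -90) → config: θ0=0°, θ1=180°
2. rotate(0, -90) → config: θ0=270°, θ1=180°
no 1-step plan works, so 2 is optimal.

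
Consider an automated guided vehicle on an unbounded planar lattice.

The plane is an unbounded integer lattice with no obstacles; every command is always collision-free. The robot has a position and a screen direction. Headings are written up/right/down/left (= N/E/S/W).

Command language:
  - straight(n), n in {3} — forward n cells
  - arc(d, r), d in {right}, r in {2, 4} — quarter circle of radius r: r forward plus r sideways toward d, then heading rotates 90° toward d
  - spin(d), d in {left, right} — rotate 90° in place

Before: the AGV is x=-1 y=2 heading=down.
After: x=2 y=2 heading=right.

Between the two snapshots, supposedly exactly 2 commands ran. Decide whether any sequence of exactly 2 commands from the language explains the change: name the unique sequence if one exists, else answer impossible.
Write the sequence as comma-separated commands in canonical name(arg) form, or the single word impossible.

spin(left), straight(3)

key: order matters: swapping spin(left) and straight(3) lands elsewhere
start: x=-1 y=2 heading=down
t=1 spin(left) ⇒ x=-1 y=2 heading=right
t=2 straight(3) ⇒ x=2 y=2 heading=right
uniquely the one of 25 2-step routes that fits.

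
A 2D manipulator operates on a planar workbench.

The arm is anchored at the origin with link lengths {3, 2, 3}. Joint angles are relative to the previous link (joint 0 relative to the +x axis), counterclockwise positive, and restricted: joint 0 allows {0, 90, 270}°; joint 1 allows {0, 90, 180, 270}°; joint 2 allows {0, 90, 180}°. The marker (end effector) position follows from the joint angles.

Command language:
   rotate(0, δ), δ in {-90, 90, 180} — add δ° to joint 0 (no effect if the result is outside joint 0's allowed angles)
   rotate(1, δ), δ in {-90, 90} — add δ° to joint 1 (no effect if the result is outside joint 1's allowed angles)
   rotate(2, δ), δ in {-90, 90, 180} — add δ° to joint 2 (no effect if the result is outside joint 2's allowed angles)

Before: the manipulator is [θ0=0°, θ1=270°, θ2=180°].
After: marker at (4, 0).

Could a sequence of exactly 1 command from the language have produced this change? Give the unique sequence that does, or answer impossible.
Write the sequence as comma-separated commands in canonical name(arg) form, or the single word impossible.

rotate(1, -90)

from: [θ0=0°, θ1=270°, θ2=180°]
step 1 (rotate(1, -90)): [θ0=0°, θ1=180°, θ2=180°]
all 8 alternatives checked — unique.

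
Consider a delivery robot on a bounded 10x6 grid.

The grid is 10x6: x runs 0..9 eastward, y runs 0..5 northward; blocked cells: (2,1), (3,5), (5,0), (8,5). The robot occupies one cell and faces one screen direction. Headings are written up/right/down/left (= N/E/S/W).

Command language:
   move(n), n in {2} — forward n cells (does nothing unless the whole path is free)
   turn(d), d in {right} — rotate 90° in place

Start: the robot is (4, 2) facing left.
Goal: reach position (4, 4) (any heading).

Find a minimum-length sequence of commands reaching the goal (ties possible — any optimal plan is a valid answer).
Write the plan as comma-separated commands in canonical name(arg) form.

turn(right), move(2)

t0: (4, 2) facing left
step 1 (turn(right)): (4, 2) facing up
step 2 (move(2)): (4, 4) facing up
minimal: 2 command(s), checked below 2.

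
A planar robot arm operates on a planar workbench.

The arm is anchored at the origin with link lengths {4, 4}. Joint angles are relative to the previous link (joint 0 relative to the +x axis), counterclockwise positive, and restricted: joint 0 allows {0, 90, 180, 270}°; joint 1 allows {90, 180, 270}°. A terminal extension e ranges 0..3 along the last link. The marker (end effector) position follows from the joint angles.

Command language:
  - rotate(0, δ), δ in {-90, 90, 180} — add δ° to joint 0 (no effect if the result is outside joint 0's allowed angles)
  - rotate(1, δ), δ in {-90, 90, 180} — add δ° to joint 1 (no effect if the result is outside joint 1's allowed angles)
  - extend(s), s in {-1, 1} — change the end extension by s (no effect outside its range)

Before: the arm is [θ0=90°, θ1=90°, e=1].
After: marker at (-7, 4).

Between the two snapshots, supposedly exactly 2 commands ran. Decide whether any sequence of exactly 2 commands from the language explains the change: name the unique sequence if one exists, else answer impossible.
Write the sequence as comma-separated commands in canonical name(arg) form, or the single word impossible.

extend(1), extend(1)

t0: [θ0=90°, θ1=90°, e=1]
t=1 extend(1) ⇒ [θ0=90°, θ1=90°, e=2]
t=2 extend(1) ⇒ [θ0=90°, θ1=90°, e=3]
no other 2-command option fits: unique.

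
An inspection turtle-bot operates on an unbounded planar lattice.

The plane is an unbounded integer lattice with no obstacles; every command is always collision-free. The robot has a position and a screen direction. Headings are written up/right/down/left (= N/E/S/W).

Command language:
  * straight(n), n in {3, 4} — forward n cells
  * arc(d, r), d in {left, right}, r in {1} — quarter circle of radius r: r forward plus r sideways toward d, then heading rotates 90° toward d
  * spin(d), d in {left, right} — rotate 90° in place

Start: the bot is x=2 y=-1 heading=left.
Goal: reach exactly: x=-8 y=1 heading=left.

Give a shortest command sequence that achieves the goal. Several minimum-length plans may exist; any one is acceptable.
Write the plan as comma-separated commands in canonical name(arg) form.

straight(4), straight(4), arc(right, 1), arc(left, 1)

t0: x=2 y=-1 heading=left
1. straight(4) → x=-2 y=-1 heading=left
2. straight(4) → x=-6 y=-1 heading=left
3. arc(right, 1) → x=-7 y=0 heading=up
4. arc(left, 1) → x=-8 y=1 heading=left
nothing shorter than 4 reaches the goal.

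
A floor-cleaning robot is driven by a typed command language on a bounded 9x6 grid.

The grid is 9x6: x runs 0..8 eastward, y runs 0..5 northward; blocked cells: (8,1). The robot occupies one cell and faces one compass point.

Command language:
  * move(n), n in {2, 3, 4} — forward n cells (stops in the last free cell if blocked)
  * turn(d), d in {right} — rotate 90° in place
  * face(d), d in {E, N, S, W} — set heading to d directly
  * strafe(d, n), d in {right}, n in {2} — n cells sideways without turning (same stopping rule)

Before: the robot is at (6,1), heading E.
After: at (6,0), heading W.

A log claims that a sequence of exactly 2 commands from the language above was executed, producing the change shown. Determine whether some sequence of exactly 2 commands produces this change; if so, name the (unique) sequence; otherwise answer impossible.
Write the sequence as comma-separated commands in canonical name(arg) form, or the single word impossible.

key: position moved to (6,0) AND the heading swung to W — translation plus rotation needed
initial: at (6,1), heading E
[1] after strafe(right, 2): at (6,0), heading E
[2] after face(W): at (6,0), heading W
uniquely the one of 81 2-step routes that fits.

strafe(right, 2), face(W)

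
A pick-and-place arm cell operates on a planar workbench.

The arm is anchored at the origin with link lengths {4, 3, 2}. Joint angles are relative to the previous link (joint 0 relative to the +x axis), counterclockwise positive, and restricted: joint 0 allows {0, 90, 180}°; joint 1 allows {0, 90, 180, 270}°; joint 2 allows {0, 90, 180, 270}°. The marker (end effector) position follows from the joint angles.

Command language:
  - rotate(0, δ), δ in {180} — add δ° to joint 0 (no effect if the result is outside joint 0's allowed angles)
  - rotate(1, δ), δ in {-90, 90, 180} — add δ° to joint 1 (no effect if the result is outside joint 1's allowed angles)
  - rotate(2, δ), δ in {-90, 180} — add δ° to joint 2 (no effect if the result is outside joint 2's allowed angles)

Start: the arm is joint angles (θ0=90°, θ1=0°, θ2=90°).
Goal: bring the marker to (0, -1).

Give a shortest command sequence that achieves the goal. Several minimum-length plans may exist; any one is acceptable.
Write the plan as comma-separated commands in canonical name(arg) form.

rotate(2, -90), rotate(1, 180)

from: joint angles (θ0=90°, θ1=0°, θ2=90°)
[1] after rotate(2, -90): joint angles (θ0=90°, θ1=0°, θ2=0°)
[2] after rotate(1, 180): joint angles (θ0=90°, θ1=180°, θ2=0°)
nothing shorter than 2 reaches the goal.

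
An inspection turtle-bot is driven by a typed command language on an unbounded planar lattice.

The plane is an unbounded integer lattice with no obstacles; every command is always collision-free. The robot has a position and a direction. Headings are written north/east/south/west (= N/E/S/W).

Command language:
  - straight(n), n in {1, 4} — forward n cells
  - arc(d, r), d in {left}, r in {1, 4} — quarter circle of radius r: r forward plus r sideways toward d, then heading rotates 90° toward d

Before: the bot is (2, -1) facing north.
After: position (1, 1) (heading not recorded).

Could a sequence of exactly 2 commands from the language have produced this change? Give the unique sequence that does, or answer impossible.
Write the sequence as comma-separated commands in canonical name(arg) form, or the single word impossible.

key: running arc(left, 1) before straight(1) would end elsewhere — order is forced
begin: (2, -1) facing north
step 1 (straight(1)): (2, 0) facing north
step 2 (arc(left, 1)): (1, 1) facing west
all 16 alternatives checked — unique.

straight(1), arc(left, 1)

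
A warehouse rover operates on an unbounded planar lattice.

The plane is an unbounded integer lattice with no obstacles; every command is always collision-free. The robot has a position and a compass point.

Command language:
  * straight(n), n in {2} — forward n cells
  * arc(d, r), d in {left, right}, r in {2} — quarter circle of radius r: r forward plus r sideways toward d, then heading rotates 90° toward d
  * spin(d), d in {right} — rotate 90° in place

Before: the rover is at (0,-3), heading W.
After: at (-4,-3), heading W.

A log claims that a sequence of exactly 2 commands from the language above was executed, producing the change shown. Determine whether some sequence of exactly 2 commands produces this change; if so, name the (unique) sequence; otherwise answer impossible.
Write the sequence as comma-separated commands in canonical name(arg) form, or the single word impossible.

key: still facing W at the end — nothing in the sequence rotates
begin: at (0,-3), heading W
1. straight(2) → at (-2,-3), heading W
2. straight(2) → at (-4,-3), heading W
no rival 2-sequence matches.

straight(2), straight(2)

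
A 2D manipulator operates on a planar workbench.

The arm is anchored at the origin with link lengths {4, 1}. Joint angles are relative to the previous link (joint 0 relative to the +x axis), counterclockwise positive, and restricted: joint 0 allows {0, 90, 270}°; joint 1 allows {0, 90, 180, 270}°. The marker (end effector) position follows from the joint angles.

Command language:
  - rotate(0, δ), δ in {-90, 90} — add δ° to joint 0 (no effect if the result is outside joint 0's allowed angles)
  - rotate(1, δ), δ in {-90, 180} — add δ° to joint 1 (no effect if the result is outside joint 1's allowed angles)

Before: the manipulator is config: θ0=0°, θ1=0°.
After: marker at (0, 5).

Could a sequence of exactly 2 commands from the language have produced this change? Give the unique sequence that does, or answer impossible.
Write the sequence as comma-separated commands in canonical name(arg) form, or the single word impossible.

from: config: θ0=0°, θ1=0°
1. rotate(0, 90) → config: θ0=90°, θ1=0°
2. rotate(0, 90) → config: θ0=90°, θ1=0°
all 16 alternatives checked — unique.

rotate(0, 90), rotate(0, 90)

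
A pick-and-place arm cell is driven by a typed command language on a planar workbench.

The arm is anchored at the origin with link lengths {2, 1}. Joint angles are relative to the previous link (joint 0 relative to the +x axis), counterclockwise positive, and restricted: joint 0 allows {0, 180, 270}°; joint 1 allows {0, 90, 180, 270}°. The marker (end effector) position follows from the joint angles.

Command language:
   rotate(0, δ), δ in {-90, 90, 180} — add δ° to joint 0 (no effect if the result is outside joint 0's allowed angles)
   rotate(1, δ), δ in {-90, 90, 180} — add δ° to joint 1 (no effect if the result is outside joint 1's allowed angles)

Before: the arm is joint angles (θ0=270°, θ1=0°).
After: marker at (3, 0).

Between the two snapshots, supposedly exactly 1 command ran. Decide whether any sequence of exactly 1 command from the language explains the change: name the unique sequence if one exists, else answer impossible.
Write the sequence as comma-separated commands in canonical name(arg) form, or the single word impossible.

rotate(0, 90)

begin: joint angles (θ0=270°, θ1=0°)
[1] after rotate(0, 90): joint angles (θ0=0°, θ1=0°)
uniquely the one of 6 1-step routes that fits.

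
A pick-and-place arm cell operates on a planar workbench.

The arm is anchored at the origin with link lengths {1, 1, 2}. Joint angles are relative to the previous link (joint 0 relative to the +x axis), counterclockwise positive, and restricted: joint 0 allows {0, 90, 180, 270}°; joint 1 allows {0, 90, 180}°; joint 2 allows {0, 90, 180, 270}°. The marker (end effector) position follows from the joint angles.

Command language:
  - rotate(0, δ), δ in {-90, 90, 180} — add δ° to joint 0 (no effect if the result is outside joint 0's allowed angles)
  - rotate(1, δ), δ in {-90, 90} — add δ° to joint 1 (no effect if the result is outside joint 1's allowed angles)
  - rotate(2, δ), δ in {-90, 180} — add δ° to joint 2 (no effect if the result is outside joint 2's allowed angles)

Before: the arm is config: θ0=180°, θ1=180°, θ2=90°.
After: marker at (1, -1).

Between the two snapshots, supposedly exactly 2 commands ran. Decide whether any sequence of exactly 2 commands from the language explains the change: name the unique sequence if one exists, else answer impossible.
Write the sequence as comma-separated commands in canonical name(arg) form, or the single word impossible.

rotate(1, 90), rotate(1, -90)

key: order matters: swapping rotate(1, 90) and rotate(1, -90) lands elsewhere
start: config: θ0=180°, θ1=180°, θ2=90°
step 1 (rotate(1, 90)): config: θ0=180°, θ1=180°, θ2=90°
step 2 (rotate(1, -90)): config: θ0=180°, θ1=90°, θ2=90°
uniquely the one of 49 2-step routes that fits.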